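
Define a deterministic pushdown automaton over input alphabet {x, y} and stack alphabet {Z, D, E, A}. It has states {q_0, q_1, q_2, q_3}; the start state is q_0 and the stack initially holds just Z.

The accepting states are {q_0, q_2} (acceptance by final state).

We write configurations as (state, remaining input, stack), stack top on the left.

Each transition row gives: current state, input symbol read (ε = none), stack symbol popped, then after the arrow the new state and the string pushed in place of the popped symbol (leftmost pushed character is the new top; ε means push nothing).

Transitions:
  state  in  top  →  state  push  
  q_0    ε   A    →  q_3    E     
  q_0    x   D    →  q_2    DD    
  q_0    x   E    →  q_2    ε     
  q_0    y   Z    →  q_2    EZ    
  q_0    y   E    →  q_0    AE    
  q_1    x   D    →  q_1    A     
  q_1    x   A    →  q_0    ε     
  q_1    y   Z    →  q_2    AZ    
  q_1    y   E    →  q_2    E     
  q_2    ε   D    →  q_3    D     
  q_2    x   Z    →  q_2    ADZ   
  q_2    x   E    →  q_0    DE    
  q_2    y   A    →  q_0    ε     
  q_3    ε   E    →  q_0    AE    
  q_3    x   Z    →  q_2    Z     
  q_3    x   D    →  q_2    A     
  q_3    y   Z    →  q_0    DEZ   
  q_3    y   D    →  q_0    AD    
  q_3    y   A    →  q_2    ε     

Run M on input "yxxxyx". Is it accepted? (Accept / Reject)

Accept

(q_0, yxxxyx, Z)
  read y, top Z: go to q_2, push EZ → (q_2, xxxyx, EZ)
  read x, top E: go to q_0, push DE → (q_0, xxyx, DEZ)
  read x, top D: go to q_2, push DD → (q_2, xyx, DDEZ)
  ε-move, top D: go to q_3, push D → (q_3, xyx, DDEZ)
  read x, top D: go to q_2, push A → (q_2, yx, ADEZ)
  read y, top A: go to q_0, push ε → (q_0, x, DEZ)
  read x, top D: go to q_2, push DD → (q_2, ε, DDEZ)
All input consumed; state q_2 ∈ F.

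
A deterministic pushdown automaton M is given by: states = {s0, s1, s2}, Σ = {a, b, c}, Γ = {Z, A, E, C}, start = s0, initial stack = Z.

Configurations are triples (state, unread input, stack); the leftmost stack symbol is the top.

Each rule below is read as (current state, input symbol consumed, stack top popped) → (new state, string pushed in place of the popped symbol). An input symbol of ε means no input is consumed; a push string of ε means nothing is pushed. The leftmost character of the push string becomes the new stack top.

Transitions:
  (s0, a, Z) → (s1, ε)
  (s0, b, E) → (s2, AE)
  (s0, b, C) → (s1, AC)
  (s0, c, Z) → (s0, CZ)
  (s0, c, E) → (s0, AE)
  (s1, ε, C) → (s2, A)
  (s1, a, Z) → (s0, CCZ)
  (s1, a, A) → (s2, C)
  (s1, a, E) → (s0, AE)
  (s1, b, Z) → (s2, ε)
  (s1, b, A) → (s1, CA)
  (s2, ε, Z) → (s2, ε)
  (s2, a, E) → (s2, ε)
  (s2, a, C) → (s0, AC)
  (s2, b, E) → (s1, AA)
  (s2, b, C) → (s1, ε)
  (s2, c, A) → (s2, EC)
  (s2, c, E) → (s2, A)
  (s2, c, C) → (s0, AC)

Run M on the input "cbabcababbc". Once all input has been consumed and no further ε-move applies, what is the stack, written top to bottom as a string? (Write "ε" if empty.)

(s0, cbabcababbc, Z)
  read c, top Z: go to s0, push CZ → (s0, babcababbc, CZ)
  read b, top C: go to s1, push AC → (s1, abcababbc, ACZ)
  read a, top A: go to s2, push C → (s2, bcababbc, CCZ)
  read b, top C: go to s1, push ε → (s1, cababbc, CZ)
  ε-move, top C: go to s2, push A → (s2, cababbc, AZ)
  read c, top A: go to s2, push EC → (s2, ababbc, ECZ)
  read a, top E: go to s2, push ε → (s2, babbc, CZ)
  read b, top C: go to s1, push ε → (s1, abbc, Z)
  read a, top Z: go to s0, push CCZ → (s0, bbc, CCZ)
  read b, top C: go to s1, push AC → (s1, bc, ACCZ)
  read b, top A: go to s1, push CA → (s1, c, CACCZ)
  ε-move, top C: go to s2, push A → (s2, c, AACCZ)
  read c, top A: go to s2, push EC → (s2, ε, ECACCZ)
All input consumed in state s2 with stack ECACCZ.

ECACCZ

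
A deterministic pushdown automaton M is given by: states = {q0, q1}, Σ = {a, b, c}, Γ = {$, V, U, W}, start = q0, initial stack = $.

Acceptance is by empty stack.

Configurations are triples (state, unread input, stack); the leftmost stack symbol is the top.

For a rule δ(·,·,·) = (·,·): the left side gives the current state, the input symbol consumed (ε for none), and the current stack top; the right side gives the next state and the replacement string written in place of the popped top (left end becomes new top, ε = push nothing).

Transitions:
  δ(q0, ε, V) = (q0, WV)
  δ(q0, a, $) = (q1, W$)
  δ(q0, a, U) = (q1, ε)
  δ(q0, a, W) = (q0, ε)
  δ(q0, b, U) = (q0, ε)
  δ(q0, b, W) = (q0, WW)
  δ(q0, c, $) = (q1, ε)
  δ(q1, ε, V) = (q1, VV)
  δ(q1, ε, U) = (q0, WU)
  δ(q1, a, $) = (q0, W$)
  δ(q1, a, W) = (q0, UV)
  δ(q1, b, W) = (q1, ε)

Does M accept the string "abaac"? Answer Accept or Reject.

Accept

(q0, abaac, $) ⊢ (q1, baac, W$) ⊢ (q1, aac, $) ⊢ (q0, ac, W$) ⊢ (q0, c, $) ⊢ (q1, ε, ε)
All input consumed and the stack is empty.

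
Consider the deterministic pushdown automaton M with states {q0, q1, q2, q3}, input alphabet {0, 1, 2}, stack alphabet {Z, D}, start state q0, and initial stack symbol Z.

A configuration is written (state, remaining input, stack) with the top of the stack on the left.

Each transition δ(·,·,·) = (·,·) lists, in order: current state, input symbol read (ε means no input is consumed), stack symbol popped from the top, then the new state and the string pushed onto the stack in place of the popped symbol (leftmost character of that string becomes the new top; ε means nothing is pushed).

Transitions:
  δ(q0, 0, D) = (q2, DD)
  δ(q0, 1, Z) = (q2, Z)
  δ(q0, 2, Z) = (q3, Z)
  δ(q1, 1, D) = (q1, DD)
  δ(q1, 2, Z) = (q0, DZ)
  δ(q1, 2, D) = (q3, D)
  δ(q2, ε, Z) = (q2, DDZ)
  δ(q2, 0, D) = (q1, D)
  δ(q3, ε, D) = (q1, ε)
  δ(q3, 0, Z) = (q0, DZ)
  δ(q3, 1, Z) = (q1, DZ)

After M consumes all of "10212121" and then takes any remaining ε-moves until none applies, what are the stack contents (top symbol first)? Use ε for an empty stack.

DDZ

(q0, 10212121, Z) ⊢ (q2, 0212121, Z) ⊢ (q2, 0212121, DDZ) ⊢ (q1, 212121, DDZ) ⊢ (q3, 12121, DDZ) ⊢ (q1, 12121, DZ) ⊢ (q1, 2121, DDZ) ⊢ (q3, 121, DDZ) ⊢ (q1, 121, DZ) ⊢ (q1, 21, DDZ) ⊢ (q3, 1, DDZ) ⊢ (q1, 1, DZ) ⊢ (q1, ε, DDZ)
All input consumed in state q1 with stack DDZ.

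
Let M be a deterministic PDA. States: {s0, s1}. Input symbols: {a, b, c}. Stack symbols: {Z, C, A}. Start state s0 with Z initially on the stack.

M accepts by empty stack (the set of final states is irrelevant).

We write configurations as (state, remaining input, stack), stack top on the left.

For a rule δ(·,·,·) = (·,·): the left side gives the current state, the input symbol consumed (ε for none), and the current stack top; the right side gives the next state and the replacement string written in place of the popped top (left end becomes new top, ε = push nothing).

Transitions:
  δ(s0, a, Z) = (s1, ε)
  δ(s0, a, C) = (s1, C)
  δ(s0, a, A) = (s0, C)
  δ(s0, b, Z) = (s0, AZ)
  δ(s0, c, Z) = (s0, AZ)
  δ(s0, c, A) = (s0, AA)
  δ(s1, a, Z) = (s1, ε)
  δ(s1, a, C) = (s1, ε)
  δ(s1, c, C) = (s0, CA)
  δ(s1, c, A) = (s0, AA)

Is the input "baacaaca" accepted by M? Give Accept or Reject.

Reject

(s0, baacaaca, Z)
  read b, top Z: go to s0, push AZ → (s0, aacaaca, AZ)
  read a, top A: go to s0, push C → (s0, acaaca, CZ)
  read a, top C: go to s1, push C → (s1, caaca, CZ)
  read c, top C: go to s0, push CA → (s0, aaca, CAZ)
  read a, top C: go to s1, push C → (s1, aca, CAZ)
  read a, top C: go to s1, push ε → (s1, ca, AZ)
  read c, top A: go to s0, push AA → (s0, a, AAZ)
  read a, top A: go to s0, push C → (s0, ε, CAZ)
All input consumed; stack is CAZ, not empty, and no further ε-move applies.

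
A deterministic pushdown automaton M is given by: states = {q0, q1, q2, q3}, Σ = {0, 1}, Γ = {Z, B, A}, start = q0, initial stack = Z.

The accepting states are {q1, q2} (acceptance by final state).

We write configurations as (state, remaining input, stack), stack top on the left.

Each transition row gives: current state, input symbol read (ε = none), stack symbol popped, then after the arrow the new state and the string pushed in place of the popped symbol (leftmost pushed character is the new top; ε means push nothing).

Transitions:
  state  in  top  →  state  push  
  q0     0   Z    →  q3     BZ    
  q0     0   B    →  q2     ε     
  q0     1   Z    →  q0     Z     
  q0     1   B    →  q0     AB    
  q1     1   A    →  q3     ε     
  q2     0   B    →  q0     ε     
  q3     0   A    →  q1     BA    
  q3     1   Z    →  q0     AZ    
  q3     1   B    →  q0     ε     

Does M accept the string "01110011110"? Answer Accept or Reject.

Reject

(q0, 01110011110, Z)
  read 0, top Z: go to q3, push BZ → (q3, 1110011110, BZ)
  read 1, top B: go to q0, push ε → (q0, 110011110, Z)
  read 1, top Z: go to q0, push Z → (q0, 10011110, Z)
  read 1, top Z: go to q0, push Z → (q0, 0011110, Z)
  read 0, top Z: go to q3, push BZ → (q3, 011110, BZ)
No transition applies at (q3, 011110, BZ); input not fully consumed.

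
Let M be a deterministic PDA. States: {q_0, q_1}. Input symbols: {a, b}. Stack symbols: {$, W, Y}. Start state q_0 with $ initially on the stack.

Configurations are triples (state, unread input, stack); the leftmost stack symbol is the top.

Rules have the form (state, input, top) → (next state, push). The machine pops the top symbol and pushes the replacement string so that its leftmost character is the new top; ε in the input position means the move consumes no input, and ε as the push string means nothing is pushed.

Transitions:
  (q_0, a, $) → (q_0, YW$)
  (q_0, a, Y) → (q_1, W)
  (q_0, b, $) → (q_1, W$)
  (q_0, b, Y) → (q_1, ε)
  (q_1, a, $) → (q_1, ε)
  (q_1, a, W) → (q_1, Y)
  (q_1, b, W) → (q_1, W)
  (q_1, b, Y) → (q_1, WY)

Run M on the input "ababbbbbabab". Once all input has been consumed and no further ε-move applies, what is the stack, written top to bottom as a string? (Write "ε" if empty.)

(q_0, ababbbbbabab, $)
  read a, top $: go to q_0, push YW$ → (q_0, babbbbbabab, YW$)
  read b, top Y: go to q_1, push ε → (q_1, abbbbbabab, W$)
  read a, top W: go to q_1, push Y → (q_1, bbbbbabab, Y$)
  read b, top Y: go to q_1, push WY → (q_1, bbbbabab, WY$)
  read b, top W: go to q_1, push W → (q_1, bbbabab, WY$)
  read b, top W: go to q_1, push W → (q_1, bbabab, WY$)
  read b, top W: go to q_1, push W → (q_1, babab, WY$)
  read b, top W: go to q_1, push W → (q_1, abab, WY$)
  read a, top W: go to q_1, push Y → (q_1, bab, YY$)
  read b, top Y: go to q_1, push WY → (q_1, ab, WYY$)
  read a, top W: go to q_1, push Y → (q_1, b, YYY$)
  read b, top Y: go to q_1, push WY → (q_1, ε, WYYY$)
All input consumed in state q_1 with stack WYYY$.

WYYY$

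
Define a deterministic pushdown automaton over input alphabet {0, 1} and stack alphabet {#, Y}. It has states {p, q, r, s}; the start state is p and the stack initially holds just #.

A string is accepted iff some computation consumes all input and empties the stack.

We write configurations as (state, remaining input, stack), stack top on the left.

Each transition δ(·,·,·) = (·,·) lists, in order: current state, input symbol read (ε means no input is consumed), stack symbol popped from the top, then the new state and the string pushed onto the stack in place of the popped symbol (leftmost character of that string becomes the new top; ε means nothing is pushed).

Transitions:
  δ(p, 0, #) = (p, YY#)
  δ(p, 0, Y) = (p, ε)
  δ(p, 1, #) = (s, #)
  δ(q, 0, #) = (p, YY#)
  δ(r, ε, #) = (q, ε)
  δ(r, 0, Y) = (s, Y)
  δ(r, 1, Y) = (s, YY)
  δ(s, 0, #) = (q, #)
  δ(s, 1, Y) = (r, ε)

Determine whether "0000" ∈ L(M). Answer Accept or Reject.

(p, 0000, #)
  read 0, top #: go to p, push YY# → (p, 000, YY#)
  read 0, top Y: go to p, push ε → (p, 00, Y#)
  read 0, top Y: go to p, push ε → (p, 0, #)
  read 0, top #: go to p, push YY# → (p, ε, YY#)
All input consumed; stack is YY#, not empty, and no further ε-move applies.

Reject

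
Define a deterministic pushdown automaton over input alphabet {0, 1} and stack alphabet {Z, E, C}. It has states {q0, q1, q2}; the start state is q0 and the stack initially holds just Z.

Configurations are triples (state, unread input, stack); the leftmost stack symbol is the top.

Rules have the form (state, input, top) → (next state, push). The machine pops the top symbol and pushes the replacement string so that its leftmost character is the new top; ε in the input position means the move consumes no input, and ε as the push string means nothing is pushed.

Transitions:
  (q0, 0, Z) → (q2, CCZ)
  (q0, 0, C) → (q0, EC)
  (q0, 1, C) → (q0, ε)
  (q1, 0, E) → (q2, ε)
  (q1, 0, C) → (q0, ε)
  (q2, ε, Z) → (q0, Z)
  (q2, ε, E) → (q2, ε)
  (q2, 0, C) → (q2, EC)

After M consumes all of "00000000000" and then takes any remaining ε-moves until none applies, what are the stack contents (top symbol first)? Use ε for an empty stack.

(q0, 00000000000, Z)
  read 0, top Z: go to q2, push CCZ → (q2, 0000000000, CCZ)
  read 0, top C: go to q2, push EC → (q2, 000000000, ECCZ)
  ε-move, top E: go to q2, push ε → (q2, 000000000, CCZ)
  read 0, top C: go to q2, push EC → (q2, 00000000, ECCZ)
  ε-move, top E: go to q2, push ε → (q2, 00000000, CCZ)
  read 0, top C: go to q2, push EC → (q2, 0000000, ECCZ)
  ε-move, top E: go to q2, push ε → (q2, 0000000, CCZ)
  read 0, top C: go to q2, push EC → (q2, 000000, ECCZ)
  ε-move, top E: go to q2, push ε → (q2, 000000, CCZ)
  read 0, top C: go to q2, push EC → (q2, 00000, ECCZ)
  ε-move, top E: go to q2, push ε → (q2, 00000, CCZ)
  read 0, top C: go to q2, push EC → (q2, 0000, ECCZ)
  ε-move, top E: go to q2, push ε → (q2, 0000, CCZ)
  read 0, top C: go to q2, push EC → (q2, 000, ECCZ)
  ε-move, top E: go to q2, push ε → (q2, 000, CCZ)
  read 0, top C: go to q2, push EC → (q2, 00, ECCZ)
  ε-move, top E: go to q2, push ε → (q2, 00, CCZ)
  read 0, top C: go to q2, push EC → (q2, 0, ECCZ)
  ε-move, top E: go to q2, push ε → (q2, 0, CCZ)
  read 0, top C: go to q2, push EC → (q2, ε, ECCZ)
  ε-move, top E: go to q2, push ε → (q2, ε, CCZ)
All input consumed in state q2 with stack CCZ.

CCZ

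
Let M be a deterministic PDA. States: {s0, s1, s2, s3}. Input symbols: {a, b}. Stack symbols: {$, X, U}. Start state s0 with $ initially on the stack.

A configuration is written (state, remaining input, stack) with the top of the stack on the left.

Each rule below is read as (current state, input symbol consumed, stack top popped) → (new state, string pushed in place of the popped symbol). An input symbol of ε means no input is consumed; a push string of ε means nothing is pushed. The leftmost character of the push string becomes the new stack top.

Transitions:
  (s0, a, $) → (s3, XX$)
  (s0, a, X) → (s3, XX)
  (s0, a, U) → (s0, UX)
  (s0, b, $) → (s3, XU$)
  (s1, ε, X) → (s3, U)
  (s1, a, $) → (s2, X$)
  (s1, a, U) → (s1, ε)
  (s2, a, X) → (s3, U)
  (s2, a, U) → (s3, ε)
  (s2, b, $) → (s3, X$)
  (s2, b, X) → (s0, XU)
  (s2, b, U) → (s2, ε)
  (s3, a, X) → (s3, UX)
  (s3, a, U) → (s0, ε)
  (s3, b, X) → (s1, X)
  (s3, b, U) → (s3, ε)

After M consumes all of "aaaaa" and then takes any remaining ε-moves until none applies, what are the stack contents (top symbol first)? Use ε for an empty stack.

UXXX$

(s0, aaaaa, $) ⊢ (s3, aaaa, XX$) ⊢ (s3, aaa, UXX$) ⊢ (s0, aa, XX$) ⊢ (s3, a, XXX$) ⊢ (s3, ε, UXXX$)
All input consumed in state s3 with stack UXXX$.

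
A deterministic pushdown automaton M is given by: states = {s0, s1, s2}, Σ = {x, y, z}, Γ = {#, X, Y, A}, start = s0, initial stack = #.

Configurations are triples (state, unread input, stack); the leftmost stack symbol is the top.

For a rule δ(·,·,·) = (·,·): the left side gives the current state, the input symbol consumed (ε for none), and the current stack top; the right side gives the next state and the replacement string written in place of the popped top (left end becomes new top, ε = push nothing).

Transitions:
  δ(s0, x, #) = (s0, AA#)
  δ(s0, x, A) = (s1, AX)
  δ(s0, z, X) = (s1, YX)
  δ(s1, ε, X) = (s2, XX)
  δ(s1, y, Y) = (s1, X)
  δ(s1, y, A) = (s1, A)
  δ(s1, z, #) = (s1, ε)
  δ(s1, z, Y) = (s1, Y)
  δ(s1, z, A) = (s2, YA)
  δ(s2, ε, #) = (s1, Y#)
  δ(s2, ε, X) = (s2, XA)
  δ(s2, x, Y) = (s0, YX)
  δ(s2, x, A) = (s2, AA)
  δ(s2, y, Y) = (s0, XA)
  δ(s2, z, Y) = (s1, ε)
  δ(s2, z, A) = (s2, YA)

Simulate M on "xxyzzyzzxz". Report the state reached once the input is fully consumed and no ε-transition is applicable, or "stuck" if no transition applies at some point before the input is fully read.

(s0, xxyzzyzzxz, #)
  read x, top #: go to s0, push AA# → (s0, xyzzyzzxz, AA#)
  read x, top A: go to s1, push AX → (s1, yzzyzzxz, AXA#)
  read y, top A: go to s1, push A → (s1, zzyzzxz, AXA#)
  read z, top A: go to s2, push YA → (s2, zyzzxz, YAXA#)
  read z, top Y: go to s1, push ε → (s1, yzzxz, AXA#)
  read y, top A: go to s1, push A → (s1, zzxz, AXA#)
  read z, top A: go to s2, push YA → (s2, zxz, YAXA#)
  read z, top Y: go to s1, push ε → (s1, xz, AXA#)
No transition for (s1, x, top A); M blocks with input xz remaining.

stuck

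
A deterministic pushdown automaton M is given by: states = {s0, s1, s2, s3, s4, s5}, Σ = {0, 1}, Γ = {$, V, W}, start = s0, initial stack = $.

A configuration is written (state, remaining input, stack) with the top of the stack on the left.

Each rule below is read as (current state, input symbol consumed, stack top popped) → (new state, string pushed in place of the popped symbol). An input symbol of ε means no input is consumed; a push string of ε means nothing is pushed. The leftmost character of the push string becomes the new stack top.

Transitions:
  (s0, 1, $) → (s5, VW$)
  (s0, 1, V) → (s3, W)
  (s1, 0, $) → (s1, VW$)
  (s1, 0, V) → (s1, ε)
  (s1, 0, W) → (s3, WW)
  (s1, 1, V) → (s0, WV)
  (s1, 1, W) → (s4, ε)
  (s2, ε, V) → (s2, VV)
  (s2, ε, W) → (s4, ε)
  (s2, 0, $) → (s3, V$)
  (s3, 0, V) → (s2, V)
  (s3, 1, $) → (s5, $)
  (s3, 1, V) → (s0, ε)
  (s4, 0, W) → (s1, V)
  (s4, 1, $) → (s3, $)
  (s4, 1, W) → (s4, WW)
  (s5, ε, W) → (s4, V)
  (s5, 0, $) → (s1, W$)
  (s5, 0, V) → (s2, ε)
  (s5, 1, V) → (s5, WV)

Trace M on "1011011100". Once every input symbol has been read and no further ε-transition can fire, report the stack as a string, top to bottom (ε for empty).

WW$

(s0, 1011011100, $)
  read 1, top $: go to s5, push VW$ → (s5, 011011100, VW$)
  read 0, top V: go to s2, push ε → (s2, 11011100, W$)
  ε-move, top W: go to s4, push ε → (s4, 11011100, $)
  read 1, top $: go to s3, push $ → (s3, 1011100, $)
  read 1, top $: go to s5, push $ → (s5, 011100, $)
  read 0, top $: go to s1, push W$ → (s1, 11100, W$)
  read 1, top W: go to s4, push ε → (s4, 1100, $)
  read 1, top $: go to s3, push $ → (s3, 100, $)
  read 1, top $: go to s5, push $ → (s5, 00, $)
  read 0, top $: go to s1, push W$ → (s1, 0, W$)
  read 0, top W: go to s3, push WW → (s3, ε, WW$)
All input consumed in state s3 with stack WW$.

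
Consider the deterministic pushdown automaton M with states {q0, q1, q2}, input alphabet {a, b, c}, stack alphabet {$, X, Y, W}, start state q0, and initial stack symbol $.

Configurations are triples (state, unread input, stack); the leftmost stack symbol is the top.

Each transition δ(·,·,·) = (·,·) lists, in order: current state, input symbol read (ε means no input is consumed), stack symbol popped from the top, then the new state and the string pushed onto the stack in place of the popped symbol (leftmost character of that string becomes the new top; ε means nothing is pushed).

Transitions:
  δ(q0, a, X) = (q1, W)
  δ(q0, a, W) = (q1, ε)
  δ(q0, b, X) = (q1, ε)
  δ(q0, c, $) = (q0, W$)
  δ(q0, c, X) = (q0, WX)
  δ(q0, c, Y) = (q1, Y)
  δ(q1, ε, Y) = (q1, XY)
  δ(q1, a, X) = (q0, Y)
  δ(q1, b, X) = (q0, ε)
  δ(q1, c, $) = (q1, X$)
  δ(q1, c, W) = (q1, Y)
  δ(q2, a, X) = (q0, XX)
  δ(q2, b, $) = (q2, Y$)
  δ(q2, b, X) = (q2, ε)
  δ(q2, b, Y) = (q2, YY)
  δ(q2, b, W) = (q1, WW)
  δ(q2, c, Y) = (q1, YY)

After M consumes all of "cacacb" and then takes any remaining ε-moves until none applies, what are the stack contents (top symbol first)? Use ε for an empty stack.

Y$

(q0, cacacb, $) ⊢ (q0, acacb, W$) ⊢ (q1, cacb, $) ⊢ (q1, acb, X$) ⊢ (q0, cb, Y$) ⊢ (q1, b, Y$) ⊢ (q1, b, XY$) ⊢ (q0, ε, Y$)
All input consumed in state q0 with stack Y$.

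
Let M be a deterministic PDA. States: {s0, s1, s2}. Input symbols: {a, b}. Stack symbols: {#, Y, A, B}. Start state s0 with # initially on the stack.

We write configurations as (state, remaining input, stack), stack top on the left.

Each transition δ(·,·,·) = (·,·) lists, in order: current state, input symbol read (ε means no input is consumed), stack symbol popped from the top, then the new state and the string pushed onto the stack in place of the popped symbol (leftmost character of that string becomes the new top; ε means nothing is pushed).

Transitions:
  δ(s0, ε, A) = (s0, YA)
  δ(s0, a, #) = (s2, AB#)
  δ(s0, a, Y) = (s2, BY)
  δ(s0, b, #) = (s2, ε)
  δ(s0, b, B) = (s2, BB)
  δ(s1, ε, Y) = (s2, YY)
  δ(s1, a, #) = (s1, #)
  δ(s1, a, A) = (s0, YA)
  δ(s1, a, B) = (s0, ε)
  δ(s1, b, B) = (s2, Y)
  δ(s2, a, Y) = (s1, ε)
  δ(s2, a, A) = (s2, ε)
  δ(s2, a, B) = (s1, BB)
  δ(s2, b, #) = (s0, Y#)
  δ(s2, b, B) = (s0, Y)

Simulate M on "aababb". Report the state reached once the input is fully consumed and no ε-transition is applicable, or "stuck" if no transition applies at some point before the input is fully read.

(s0, aababb, #) ⊢ (s2, ababb, AB#) ⊢ (s2, babb, B#) ⊢ (s0, abb, Y#) ⊢ (s2, bb, BY#) ⊢ (s0, b, YY#)
No transition for (s0, b, top Y); M blocks with input b remaining.

stuck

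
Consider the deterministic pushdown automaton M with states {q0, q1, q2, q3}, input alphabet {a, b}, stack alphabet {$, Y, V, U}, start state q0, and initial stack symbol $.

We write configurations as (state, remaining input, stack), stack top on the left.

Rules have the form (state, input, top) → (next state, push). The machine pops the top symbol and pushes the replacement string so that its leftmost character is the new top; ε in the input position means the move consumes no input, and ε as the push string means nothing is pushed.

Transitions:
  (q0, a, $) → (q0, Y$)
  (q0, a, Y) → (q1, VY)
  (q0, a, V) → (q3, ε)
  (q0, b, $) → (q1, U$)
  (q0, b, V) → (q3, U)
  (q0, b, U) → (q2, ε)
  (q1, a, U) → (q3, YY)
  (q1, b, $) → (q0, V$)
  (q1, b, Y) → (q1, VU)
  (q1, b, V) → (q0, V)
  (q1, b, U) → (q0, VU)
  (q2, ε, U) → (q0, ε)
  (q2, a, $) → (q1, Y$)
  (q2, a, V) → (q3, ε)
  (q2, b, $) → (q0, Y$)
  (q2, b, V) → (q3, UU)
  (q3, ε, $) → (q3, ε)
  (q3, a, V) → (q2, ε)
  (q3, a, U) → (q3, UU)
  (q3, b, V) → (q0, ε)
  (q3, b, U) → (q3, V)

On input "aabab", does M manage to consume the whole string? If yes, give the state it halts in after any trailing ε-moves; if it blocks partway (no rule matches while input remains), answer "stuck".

stuck

(q0, aabab, $) ⊢ (q0, abab, Y$) ⊢ (q1, bab, VY$) ⊢ (q0, ab, VY$) ⊢ (q3, b, Y$)
No transition for (q3, b, top Y); M blocks with input b remaining.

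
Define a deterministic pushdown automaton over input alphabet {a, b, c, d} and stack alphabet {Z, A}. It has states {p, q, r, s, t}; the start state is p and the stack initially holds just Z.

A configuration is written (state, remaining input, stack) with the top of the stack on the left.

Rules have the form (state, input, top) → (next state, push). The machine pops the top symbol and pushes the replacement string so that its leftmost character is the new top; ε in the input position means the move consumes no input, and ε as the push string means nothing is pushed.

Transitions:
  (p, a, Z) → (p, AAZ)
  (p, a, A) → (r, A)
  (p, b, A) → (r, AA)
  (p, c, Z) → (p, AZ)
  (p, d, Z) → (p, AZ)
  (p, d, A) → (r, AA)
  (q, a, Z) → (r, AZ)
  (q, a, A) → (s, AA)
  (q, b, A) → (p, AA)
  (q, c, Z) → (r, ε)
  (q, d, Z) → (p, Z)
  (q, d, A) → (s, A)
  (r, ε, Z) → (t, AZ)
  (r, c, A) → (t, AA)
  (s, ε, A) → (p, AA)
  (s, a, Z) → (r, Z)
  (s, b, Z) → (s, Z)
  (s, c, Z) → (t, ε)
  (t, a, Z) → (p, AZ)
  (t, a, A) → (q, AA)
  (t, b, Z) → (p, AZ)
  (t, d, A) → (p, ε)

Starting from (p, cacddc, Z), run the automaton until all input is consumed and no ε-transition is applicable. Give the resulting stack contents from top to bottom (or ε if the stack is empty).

(p, cacddc, Z)
  read c, top Z: go to p, push AZ → (p, acddc, AZ)
  read a, top A: go to r, push A → (r, cddc, AZ)
  read c, top A: go to t, push AA → (t, ddc, AAZ)
  read d, top A: go to p, push ε → (p, dc, AZ)
  read d, top A: go to r, push AA → (r, c, AAZ)
  read c, top A: go to t, push AA → (t, ε, AAAZ)
All input consumed in state t with stack AAAZ.

AAAZ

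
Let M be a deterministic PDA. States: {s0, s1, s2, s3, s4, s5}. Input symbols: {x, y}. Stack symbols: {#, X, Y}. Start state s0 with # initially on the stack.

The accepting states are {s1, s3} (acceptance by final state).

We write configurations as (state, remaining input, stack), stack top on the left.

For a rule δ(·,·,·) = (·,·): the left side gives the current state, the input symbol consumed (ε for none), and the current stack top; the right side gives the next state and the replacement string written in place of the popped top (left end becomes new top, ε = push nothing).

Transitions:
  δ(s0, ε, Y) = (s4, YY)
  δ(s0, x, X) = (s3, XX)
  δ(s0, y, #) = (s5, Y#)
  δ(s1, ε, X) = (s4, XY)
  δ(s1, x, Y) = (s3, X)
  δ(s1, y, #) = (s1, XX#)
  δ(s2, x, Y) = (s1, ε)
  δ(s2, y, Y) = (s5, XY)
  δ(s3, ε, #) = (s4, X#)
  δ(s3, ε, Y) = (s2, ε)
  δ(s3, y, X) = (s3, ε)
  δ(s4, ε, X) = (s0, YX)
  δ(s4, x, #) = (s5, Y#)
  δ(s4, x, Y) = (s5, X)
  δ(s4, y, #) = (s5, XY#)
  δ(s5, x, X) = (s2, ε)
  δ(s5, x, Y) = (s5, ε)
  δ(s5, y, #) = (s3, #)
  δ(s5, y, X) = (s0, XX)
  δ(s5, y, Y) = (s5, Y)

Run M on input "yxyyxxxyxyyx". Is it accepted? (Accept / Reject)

(s0, yxyyxxxyxyyx, #)
  read y, top #: go to s5, push Y# → (s5, xyyxxxyxyyx, Y#)
  read x, top Y: go to s5, push ε → (s5, yyxxxyxyyx, #)
  read y, top #: go to s3, push # → (s3, yxxxyxyyx, #)
  ε-move, top #: go to s4, push X# → (s4, yxxxyxyyx, X#)
  ε-move, top X: go to s0, push YX → (s0, yxxxyxyyx, YX#)
  ε-move, top Y: go to s4, push YY → (s4, yxxxyxyyx, YYX#)
No transition applies at (s4, yxxxyxyyx, YYX#); input not fully consumed.

Reject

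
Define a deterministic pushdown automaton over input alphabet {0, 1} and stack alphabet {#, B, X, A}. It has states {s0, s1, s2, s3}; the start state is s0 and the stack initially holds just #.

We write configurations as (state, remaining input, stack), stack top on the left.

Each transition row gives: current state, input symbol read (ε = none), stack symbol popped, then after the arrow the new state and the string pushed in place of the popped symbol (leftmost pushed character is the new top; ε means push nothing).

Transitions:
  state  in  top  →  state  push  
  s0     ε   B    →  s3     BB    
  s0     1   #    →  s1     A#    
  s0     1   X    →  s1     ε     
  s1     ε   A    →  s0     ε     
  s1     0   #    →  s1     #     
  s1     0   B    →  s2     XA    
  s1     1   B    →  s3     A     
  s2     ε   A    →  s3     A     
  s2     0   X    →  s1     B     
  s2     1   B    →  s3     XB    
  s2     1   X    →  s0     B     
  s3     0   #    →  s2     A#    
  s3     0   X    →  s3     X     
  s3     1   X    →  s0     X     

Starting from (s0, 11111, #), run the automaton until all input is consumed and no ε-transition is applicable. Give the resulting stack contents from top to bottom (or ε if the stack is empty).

#

(s0, 11111, #)
  read 1, top #: go to s1, push A# → (s1, 1111, A#)
  ε-move, top A: go to s0, push ε → (s0, 1111, #)
  read 1, top #: go to s1, push A# → (s1, 111, A#)
  ε-move, top A: go to s0, push ε → (s0, 111, #)
  read 1, top #: go to s1, push A# → (s1, 11, A#)
  ε-move, top A: go to s0, push ε → (s0, 11, #)
  read 1, top #: go to s1, push A# → (s1, 1, A#)
  ε-move, top A: go to s0, push ε → (s0, 1, #)
  read 1, top #: go to s1, push A# → (s1, ε, A#)
  ε-move, top A: go to s0, push ε → (s0, ε, #)
All input consumed in state s0 with stack #.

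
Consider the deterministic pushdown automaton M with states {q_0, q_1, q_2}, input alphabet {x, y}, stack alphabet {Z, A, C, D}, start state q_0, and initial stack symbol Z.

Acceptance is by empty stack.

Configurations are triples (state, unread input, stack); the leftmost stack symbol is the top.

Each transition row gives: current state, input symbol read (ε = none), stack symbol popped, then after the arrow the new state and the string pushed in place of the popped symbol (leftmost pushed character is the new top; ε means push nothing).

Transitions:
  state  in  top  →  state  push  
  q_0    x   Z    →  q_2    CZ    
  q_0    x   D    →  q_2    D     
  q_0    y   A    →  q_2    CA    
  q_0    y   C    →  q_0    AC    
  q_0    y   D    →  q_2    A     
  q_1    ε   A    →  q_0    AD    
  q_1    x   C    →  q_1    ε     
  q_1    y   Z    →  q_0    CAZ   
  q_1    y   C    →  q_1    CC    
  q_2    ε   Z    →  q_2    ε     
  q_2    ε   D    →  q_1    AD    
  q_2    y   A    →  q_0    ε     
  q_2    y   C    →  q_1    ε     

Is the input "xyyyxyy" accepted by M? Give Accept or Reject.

(q_0, xyyyxyy, Z)
  read x, top Z: go to q_2, push CZ → (q_2, yyyxyy, CZ)
  read y, top C: go to q_1, push ε → (q_1, yyxyy, Z)
  read y, top Z: go to q_0, push CAZ → (q_0, yxyy, CAZ)
  read y, top C: go to q_0, push AC → (q_0, xyy, ACAZ)
No transition applies at (q_0, xyy, ACAZ); input not fully consumed.

Reject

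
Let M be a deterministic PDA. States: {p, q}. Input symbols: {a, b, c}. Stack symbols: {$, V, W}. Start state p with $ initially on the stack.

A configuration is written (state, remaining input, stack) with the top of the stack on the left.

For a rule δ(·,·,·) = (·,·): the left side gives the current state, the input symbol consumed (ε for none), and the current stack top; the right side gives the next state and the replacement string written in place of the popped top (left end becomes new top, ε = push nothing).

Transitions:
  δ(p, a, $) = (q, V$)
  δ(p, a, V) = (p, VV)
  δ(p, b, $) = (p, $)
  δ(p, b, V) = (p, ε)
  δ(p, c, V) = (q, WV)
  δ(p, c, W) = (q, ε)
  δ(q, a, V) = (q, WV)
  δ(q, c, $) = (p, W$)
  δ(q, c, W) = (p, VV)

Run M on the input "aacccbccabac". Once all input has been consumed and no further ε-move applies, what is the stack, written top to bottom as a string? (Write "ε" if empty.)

(p, aacccbccabac, $)
  read a, top $: go to q, push V$ → (q, acccbccabac, V$)
  read a, top V: go to q, push WV → (q, cccbccabac, WV$)
  read c, top W: go to p, push VV → (p, ccbccabac, VVV$)
  read c, top V: go to q, push WV → (q, cbccabac, WVVV$)
  read c, top W: go to p, push VV → (p, bccabac, VVVVV$)
  read b, top V: go to p, push ε → (p, ccabac, VVVV$)
  read c, top V: go to q, push WV → (q, cabac, WVVVV$)
  read c, top W: go to p, push VV → (p, abac, VVVVVV$)
  read a, top V: go to p, push VV → (p, bac, VVVVVVV$)
  read b, top V: go to p, push ε → (p, ac, VVVVVV$)
  read a, top V: go to p, push VV → (p, c, VVVVVVV$)
  read c, top V: go to q, push WV → (q, ε, WVVVVVVV$)
All input consumed in state q with stack WVVVVVVV$.

WVVVVVVV$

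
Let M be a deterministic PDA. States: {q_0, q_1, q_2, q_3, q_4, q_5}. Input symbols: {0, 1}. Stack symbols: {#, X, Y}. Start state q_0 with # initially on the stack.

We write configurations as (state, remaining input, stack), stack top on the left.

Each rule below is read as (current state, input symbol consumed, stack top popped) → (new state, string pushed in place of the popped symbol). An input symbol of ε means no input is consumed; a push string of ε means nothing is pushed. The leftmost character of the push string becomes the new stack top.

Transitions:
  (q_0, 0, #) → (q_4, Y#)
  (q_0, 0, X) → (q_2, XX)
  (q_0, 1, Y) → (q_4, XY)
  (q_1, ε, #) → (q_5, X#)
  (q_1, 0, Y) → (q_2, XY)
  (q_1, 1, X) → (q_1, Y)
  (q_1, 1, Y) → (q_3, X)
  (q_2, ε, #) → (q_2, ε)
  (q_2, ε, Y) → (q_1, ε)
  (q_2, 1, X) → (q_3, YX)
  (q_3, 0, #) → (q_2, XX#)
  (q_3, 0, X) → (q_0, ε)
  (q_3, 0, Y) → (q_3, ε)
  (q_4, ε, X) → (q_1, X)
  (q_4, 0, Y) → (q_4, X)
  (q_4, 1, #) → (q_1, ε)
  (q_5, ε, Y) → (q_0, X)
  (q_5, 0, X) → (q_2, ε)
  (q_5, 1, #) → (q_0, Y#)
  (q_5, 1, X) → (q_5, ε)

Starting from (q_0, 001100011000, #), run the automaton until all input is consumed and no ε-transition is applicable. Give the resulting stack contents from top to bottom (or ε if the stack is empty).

(q_0, 001100011000, #) ⊢ (q_4, 01100011000, Y#) ⊢ (q_4, 1100011000, X#) ⊢ (q_1, 1100011000, X#) ⊢ (q_1, 100011000, Y#) ⊢ (q_3, 00011000, X#) ⊢ (q_0, 0011000, #) ⊢ (q_4, 011000, Y#) ⊢ (q_4, 11000, X#) ⊢ (q_1, 11000, X#) ⊢ (q_1, 1000, Y#) ⊢ (q_3, 000, X#) ⊢ (q_0, 00, #) ⊢ (q_4, 0, Y#) ⊢ (q_4, ε, X#) ⊢ (q_1, ε, X#)
All input consumed in state q_1 with stack X#.

X#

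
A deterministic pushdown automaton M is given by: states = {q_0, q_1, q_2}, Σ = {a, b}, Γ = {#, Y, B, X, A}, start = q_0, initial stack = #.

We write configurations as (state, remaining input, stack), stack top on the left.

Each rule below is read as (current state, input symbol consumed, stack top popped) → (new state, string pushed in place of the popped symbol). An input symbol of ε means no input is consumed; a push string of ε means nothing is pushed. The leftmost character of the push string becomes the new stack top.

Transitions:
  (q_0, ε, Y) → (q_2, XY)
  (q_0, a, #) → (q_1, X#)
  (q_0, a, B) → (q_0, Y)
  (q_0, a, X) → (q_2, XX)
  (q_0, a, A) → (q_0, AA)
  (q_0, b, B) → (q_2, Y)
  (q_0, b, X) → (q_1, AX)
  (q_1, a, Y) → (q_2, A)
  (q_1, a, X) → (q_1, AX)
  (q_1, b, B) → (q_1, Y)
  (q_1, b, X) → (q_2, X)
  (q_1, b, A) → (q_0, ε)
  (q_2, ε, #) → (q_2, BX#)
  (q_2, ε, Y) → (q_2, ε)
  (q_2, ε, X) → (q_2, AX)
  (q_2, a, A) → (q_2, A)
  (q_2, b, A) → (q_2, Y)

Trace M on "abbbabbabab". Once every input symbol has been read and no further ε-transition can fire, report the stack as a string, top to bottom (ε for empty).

(q_0, abbbabbabab, #)
  read a, top #: go to q_1, push X# → (q_1, bbbabbabab, X#)
  read b, top X: go to q_2, push X → (q_2, bbabbabab, X#)
  ε-move, top X: go to q_2, push AX → (q_2, bbabbabab, AX#)
  read b, top A: go to q_2, push Y → (q_2, babbabab, YX#)
  ε-move, top Y: go to q_2, push ε → (q_2, babbabab, X#)
  ε-move, top X: go to q_2, push AX → (q_2, babbabab, AX#)
  read b, top A: go to q_2, push Y → (q_2, abbabab, YX#)
  ε-move, top Y: go to q_2, push ε → (q_2, abbabab, X#)
  ε-move, top X: go to q_2, push AX → (q_2, abbabab, AX#)
  read a, top A: go to q_2, push A → (q_2, bbabab, AX#)
  read b, top A: go to q_2, push Y → (q_2, babab, YX#)
  ε-move, top Y: go to q_2, push ε → (q_2, babab, X#)
  ε-move, top X: go to q_2, push AX → (q_2, babab, AX#)
  read b, top A: go to q_2, push Y → (q_2, abab, YX#)
  ε-move, top Y: go to q_2, push ε → (q_2, abab, X#)
  ε-move, top X: go to q_2, push AX → (q_2, abab, AX#)
  read a, top A: go to q_2, push A → (q_2, bab, AX#)
  read b, top A: go to q_2, push Y → (q_2, ab, YX#)
  ε-move, top Y: go to q_2, push ε → (q_2, ab, X#)
  ε-move, top X: go to q_2, push AX → (q_2, ab, AX#)
  read a, top A: go to q_2, push A → (q_2, b, AX#)
  read b, top A: go to q_2, push Y → (q_2, ε, YX#)
  ε-move, top Y: go to q_2, push ε → (q_2, ε, X#)
  ε-move, top X: go to q_2, push AX → (q_2, ε, AX#)
All input consumed in state q_2 with stack AX#.

AX#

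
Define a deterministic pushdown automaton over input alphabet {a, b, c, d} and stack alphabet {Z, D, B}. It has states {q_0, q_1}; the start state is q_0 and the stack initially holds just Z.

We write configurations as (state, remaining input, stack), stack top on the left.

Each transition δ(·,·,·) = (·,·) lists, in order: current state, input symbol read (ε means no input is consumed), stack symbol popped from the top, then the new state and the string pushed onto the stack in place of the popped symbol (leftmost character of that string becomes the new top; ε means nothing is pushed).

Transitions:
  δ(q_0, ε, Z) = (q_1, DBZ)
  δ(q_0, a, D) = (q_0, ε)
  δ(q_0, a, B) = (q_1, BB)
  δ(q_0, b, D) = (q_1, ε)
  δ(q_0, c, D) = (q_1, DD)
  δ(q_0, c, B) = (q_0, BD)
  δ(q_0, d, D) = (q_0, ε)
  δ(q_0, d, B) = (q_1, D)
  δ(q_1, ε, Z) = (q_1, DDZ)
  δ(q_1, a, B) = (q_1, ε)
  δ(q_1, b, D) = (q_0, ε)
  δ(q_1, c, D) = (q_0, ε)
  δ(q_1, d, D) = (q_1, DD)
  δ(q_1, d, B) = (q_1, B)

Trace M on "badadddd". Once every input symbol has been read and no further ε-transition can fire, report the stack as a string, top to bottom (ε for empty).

BZ

(q_0, badadddd, Z) ⊢ (q_1, badadddd, DBZ) ⊢ (q_0, adadddd, BZ) ⊢ (q_1, dadddd, BBZ) ⊢ (q_1, adddd, BBZ) ⊢ (q_1, dddd, BZ) ⊢ (q_1, ddd, BZ) ⊢ (q_1, dd, BZ) ⊢ (q_1, d, BZ) ⊢ (q_1, ε, BZ)
All input consumed in state q_1 with stack BZ.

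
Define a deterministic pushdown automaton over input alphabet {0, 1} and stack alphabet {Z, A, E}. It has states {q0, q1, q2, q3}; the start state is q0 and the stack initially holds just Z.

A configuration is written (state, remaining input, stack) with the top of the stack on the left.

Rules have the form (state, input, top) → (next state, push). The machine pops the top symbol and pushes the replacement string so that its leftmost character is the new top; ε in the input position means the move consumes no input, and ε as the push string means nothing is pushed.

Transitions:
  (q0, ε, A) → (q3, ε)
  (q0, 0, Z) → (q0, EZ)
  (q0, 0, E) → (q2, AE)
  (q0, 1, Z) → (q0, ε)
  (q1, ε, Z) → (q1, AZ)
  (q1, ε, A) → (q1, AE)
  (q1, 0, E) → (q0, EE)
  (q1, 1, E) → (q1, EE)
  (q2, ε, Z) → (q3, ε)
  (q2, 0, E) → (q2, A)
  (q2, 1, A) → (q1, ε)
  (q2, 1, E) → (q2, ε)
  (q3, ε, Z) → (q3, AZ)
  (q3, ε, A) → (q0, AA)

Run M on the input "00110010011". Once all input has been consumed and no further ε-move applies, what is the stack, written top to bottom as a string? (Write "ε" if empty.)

EEEEEZ

(q0, 00110010011, Z)
  read 0, top Z: go to q0, push EZ → (q0, 0110010011, EZ)
  read 0, top E: go to q2, push AE → (q2, 110010011, AEZ)
  read 1, top A: go to q1, push ε → (q1, 10010011, EZ)
  read 1, top E: go to q1, push EE → (q1, 0010011, EEZ)
  read 0, top E: go to q0, push EE → (q0, 010011, EEEZ)
  read 0, top E: go to q2, push AE → (q2, 10011, AEEEZ)
  read 1, top A: go to q1, push ε → (q1, 0011, EEEZ)
  read 0, top E: go to q0, push EE → (q0, 011, EEEEZ)
  read 0, top E: go to q2, push AE → (q2, 11, AEEEEZ)
  read 1, top A: go to q1, push ε → (q1, 1, EEEEZ)
  read 1, top E: go to q1, push EE → (q1, ε, EEEEEZ)
All input consumed in state q1 with stack EEEEEZ.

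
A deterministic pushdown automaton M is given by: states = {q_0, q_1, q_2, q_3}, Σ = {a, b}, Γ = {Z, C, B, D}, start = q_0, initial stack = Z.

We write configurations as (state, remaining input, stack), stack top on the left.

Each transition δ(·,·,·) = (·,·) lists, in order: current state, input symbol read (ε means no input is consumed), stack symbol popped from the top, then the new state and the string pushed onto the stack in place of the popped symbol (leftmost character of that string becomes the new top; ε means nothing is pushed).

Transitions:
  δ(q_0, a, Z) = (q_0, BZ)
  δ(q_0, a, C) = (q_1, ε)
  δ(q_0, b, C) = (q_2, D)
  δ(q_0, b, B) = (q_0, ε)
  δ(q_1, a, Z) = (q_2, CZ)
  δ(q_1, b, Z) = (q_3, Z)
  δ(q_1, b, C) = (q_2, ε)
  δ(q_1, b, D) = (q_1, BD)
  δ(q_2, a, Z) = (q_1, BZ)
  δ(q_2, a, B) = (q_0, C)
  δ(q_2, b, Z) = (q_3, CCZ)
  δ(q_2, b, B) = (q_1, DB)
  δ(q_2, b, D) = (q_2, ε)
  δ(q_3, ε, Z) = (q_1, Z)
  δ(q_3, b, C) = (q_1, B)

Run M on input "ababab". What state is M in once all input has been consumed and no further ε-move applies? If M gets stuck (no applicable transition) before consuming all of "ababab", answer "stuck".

q_0

(q_0, ababab, Z)
  read a, top Z: go to q_0, push BZ → (q_0, babab, BZ)
  read b, top B: go to q_0, push ε → (q_0, abab, Z)
  read a, top Z: go to q_0, push BZ → (q_0, bab, BZ)
  read b, top B: go to q_0, push ε → (q_0, ab, Z)
  read a, top Z: go to q_0, push BZ → (q_0, b, BZ)
  read b, top B: go to q_0, push ε → (q_0, ε, Z)
All input consumed; M is in state q_0.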